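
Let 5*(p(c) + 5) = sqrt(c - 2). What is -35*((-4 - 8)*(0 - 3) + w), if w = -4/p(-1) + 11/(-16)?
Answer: -3174675/2512 - 175*I*sqrt(3)/157 ≈ -1263.8 - 1.9306*I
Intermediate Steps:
p(c) = -5 + sqrt(-2 + c)/5 (p(c) = -5 + sqrt(c - 2)/5 = -5 + sqrt(-2 + c)/5)
w = -11/16 - 4/(-5 + I*sqrt(3)/5) (w = -4/(-5 + sqrt(-2 - 1)/5) + 11/(-16) = -4/(-5 + sqrt(-3)/5) + 11*(-1/16) = -4/(-5 + (I*sqrt(3))/5) - 11/16 = -4/(-5 + I*sqrt(3)/5) - 11/16 = -11/16 - 4/(-5 + I*sqrt(3)/5) ≈ 0.10868 + 0.055161*I)
-35*((-4 - 8)*(0 - 3) + w) = -35*((-4 - 8)*(0 - 3) + (273/2512 + 5*I*sqrt(3)/157)) = -35*(-12*(-3) + (273/2512 + 5*I*sqrt(3)/157)) = -35*(36 + (273/2512 + 5*I*sqrt(3)/157)) = -35*(90705/2512 + 5*I*sqrt(3)/157) = -3174675/2512 - 175*I*sqrt(3)/157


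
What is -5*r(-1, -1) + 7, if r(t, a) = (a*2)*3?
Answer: 37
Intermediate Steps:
r(t, a) = 6*a (r(t, a) = (2*a)*3 = 6*a)
-5*r(-1, -1) + 7 = -30*(-1) + 7 = -5*(-6) + 7 = 30 + 7 = 37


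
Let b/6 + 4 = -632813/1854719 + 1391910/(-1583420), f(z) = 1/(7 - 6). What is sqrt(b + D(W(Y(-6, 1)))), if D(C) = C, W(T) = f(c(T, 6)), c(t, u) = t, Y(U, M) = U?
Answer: 16*I*sqrt(2553869364816035827658)/146839957949 ≈ 5.5065*I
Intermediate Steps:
f(z) = 1 (f(z) = 1/1 = 1)
W(T) = 1
b = -4599242195901/146839957949 (b = -24 + 6*(-632813/1854719 + 1391910/(-1583420)) = -24 + 6*(-632813*1/1854719 + 1391910*(-1/1583420)) = -24 + 6*(-632813/1854719 - 139191/158342) = -24 + 6*(-358361068375/293679915898) = -24 - 1075083205125/146839957949 = -4599242195901/146839957949 ≈ -31.321)
sqrt(b + D(W(Y(-6, 1)))) = sqrt(-4599242195901/146839957949 + 1) = sqrt(-4452402237952/146839957949) = 16*I*sqrt(2553869364816035827658)/146839957949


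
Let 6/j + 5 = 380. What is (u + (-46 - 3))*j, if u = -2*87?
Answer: -446/125 ≈ -3.5680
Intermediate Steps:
j = 2/125 (j = 6/(-5 + 380) = 6/375 = 6*(1/375) = 2/125 ≈ 0.016000)
u = -174
(u + (-46 - 3))*j = (-174 + (-46 - 3))*(2/125) = (-174 - 49)*(2/125) = -223*2/125 = -446/125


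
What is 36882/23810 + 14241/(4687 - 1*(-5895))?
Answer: 364681767/125978710 ≈ 2.8948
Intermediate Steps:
36882/23810 + 14241/(4687 - 1*(-5895)) = 36882*(1/23810) + 14241/(4687 + 5895) = 18441/11905 + 14241/10582 = 364681767/125978710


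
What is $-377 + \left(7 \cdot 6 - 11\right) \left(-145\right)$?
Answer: $-4872$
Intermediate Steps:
$-377 + \left(7 \cdot 6 - 11\right) \left(-145\right) = -377 + \left(42 - 11\right) \left(-145\right) = -377 + 31 \left(-145\right) = -377 - 4495 = -4872$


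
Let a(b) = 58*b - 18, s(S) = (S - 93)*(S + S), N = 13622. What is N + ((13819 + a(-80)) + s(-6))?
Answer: 23971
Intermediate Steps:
s(S) = 2*S*(-93 + S) (s(S) = (-93 + S)*(2*S) = 2*S*(-93 + S))
a(b) = -18 + 58*b
N + ((13819 + a(-80)) + s(-6)) = 13622 + ((13819 + (-18 + 58*(-80))) + 2*(-6)*(-93 - 6)) = 13622 + ((13819 + (-18 - 4640)) + 2*(-6)*(-99)) = 13622 + ((13819 - 4658) + 1188) = 13622 + (9161 + 1188) = 13622 + 10349 = 23971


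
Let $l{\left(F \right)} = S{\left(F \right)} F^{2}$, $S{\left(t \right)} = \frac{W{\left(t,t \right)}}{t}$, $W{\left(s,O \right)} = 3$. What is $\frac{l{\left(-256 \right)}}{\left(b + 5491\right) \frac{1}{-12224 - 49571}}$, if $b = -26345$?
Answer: $- \frac{23729280}{10427} \approx -2275.8$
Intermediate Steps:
$S{\left(t \right)} = \frac{3}{t}$
$l{\left(F \right)} = 3 F$ ($l{\left(F \right)} = \frac{3}{F} F^{2} = 3 F$)
$\frac{l{\left(-256 \right)}}{\left(b + 5491\right) \frac{1}{-12224 - 49571}} = \frac{3 \left(-256\right)}{\left(-26345 + 5491\right) \frac{1}{-12224 - 49571}} = - \frac{768}{\left(-20854\right) \frac{1}{-61795}} = - \frac{768}{\left(-20854\right) \left(- \frac{1}{61795}\right)} = - \frac{768}{\frac{20854}{61795}} = \left(-768\right) \frac{61795}{20854} = - \frac{23729280}{10427}$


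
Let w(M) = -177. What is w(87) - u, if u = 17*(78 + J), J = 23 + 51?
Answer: -2761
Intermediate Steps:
J = 74
u = 2584 (u = 17*(78 + 74) = 17*152 = 2584)
w(87) - u = -177 - 1*2584 = -177 - 2584 = -2761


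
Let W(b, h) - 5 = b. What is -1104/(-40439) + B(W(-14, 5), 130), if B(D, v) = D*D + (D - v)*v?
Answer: -727456067/40439 ≈ -17989.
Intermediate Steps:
W(b, h) = 5 + b
B(D, v) = D² + v*(D - v)
-1104/(-40439) + B(W(-14, 5), 130) = -1104/(-40439) + ((5 - 14)² - 1*130² + (5 - 14)*130) = -1104*(-1/40439) + ((-9)² - 1*16900 - 9*130) = 1104/40439 + (81 - 16900 - 1170) = 1104/40439 - 17989 = -727456067/40439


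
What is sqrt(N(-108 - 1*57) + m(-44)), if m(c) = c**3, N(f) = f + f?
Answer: 13*I*sqrt(506) ≈ 292.43*I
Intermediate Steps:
N(f) = 2*f
sqrt(N(-108 - 1*57) + m(-44)) = sqrt(2*(-108 - 1*57) + (-44)**3) = sqrt(2*(-108 - 57) - 85184) = sqrt(2*(-165) - 85184) = sqrt(-330 - 85184) = sqrt(-85514) = 13*I*sqrt(506)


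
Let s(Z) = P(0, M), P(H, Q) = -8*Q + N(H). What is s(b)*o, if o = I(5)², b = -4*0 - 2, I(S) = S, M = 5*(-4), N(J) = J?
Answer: 4000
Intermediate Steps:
M = -20
P(H, Q) = H - 8*Q (P(H, Q) = -8*Q + H = H - 8*Q)
b = -2 (b = 0 - 2 = -2)
o = 25 (o = 5² = 25)
s(Z) = 160 (s(Z) = 0 - 8*(-20) = 0 + 160 = 160)
s(b)*o = 160*25 = 4000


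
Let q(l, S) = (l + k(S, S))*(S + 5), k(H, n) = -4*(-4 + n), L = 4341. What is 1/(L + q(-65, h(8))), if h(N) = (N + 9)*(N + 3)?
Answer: -1/148683 ≈ -6.7257e-6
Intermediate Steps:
k(H, n) = 16 - 4*n
h(N) = (3 + N)*(9 + N) (h(N) = (9 + N)*(3 + N) = (3 + N)*(9 + N))
q(l, S) = (5 + S)*(16 + l - 4*S) (q(l, S) = (l + (16 - 4*S))*(S + 5) = (16 + l - 4*S)*(5 + S) = (5 + S)*(16 + l - 4*S))
1/(L + q(-65, h(8))) = 1/(4341 + (80 - 4*(27 + 8² + 12*8) - 4*(27 + 8² + 12*8)² + 5*(-65) + (27 + 8² + 12*8)*(-65))) = 1/(4341 + (80 - 4*(27 + 64 + 96) - 4*(27 + 64 + 96)² - 325 + (27 + 64 + 96)*(-65))) = 1/(4341 + (80 - 4*187 - 4*187² - 325 + 187*(-65))) = 1/(4341 + (80 - 748 - 4*34969 - 325 - 12155)) = 1/(4341 + (80 - 748 - 139876 - 325 - 12155)) = 1/(4341 - 153024) = 1/(-148683) = -1/148683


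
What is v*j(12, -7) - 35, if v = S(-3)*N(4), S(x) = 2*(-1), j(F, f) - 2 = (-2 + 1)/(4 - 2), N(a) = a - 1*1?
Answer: -44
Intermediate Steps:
N(a) = -1 + a (N(a) = a - 1 = -1 + a)
j(F, f) = 3/2 (j(F, f) = 2 + (-2 + 1)/(4 - 2) = 2 - 1/2 = 3/2)
S(x) = -2
v = -6 (v = -2*(-1 + 4) = -2*3 = -6)
v*j(12, -7) - 35 = -6*3/2 - 35 = -9 - 35 = -44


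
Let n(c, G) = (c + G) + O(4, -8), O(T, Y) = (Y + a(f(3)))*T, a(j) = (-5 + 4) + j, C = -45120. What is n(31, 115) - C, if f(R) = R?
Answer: 45242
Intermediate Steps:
a(j) = -1 + j
O(T, Y) = T*(2 + Y) (O(T, Y) = (Y + (-1 + 3))*T = (Y + 2)*T = (2 + Y)*T = T*(2 + Y))
n(c, G) = -24 + G + c (n(c, G) = (c + G) + 4*(2 - 8) = (G + c) + 4*(-6) = (G + c) - 24 = -24 + G + c)
n(31, 115) - C = (-24 + 115 + 31) - 1*(-45120) = 122 + 45120 = 45242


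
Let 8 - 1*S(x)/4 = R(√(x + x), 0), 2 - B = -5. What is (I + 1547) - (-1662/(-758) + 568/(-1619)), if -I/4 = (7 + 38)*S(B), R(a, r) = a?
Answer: -2586231130/613601 + 720*√14 ≈ -1520.8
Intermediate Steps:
B = 7 (B = 2 - 1*(-5) = 2 + 5 = 7)
S(x) = 32 - 4*√2*√x (S(x) = 32 - 4*√(x + x) = 32 - 4*√2*√x)
I = -5760 + 720*√14 (I = -4*(7 + 38)*(32 - 4*√2*√7) = -180*(32 - 4*√14) = -4*(1440 - 180*√14) = -5760 + 720*√14 ≈ -3066.0)
(I + 1547) - (-1662/(-758) + 568/(-1619)) = ((-5760 + 720*√14) + 1547) - (-1662/(-758) + 568/(-1619)) = (-4213 + 720*√14) - (-1662*(-1/758) + 568*(-1/1619)) = (-4213 + 720*√14) - (831/379 - 568/1619) = (-4213 + 720*√14) - 1*1130117/613601 = (-4213 + 720*√14) - 1130117/613601 = -2586231130/613601 + 720*√14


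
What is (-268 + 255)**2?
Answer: 169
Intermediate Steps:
(-268 + 255)**2 = (-13)**2 = 169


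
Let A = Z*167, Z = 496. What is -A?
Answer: -82832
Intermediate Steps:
A = 82832 (A = 496*167 = 82832)
-A = -1*82832 = -82832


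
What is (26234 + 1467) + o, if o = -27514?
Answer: 187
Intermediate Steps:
(26234 + 1467) + o = (26234 + 1467) - 27514 = 27701 - 27514 = 187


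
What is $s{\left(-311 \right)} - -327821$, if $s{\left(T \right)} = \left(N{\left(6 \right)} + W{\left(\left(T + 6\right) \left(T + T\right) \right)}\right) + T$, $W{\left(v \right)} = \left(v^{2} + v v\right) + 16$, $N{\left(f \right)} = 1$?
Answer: $71980095727$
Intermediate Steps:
$W{\left(v \right)} = 16 + 2 v^{2}$ ($W{\left(v \right)} = \left(v^{2} + v^{2}\right) + 16 = 2 v^{2} + 16 = 16 + 2 v^{2}$)
$s{\left(T \right)} = 17 + T + 8 T^{2} \left(6 + T\right)^{2}$ ($s{\left(T \right)} = \left(1 + \left(16 + 2 \left(\left(T + 6\right) \left(T + T\right)\right)^{2}\right)\right) + T = \left(1 + \left(16 + 2 \left(\left(6 + T\right) 2 T\right)^{2}\right)\right) + T = \left(1 + \left(16 + 2 \left(2 T \left(6 + T\right)\right)^{2}\right)\right) + T = \left(1 + \left(16 + 2 \cdot 4 T^{2} \left(6 + T\right)^{2}\right)\right) + T = \left(1 + \left(16 + 8 T^{2} \left(6 + T\right)^{2}\right)\right) + T = \left(17 + 8 T^{2} \left(6 + T\right)^{2}\right) + T = 17 + T + 8 T^{2} \left(6 + T\right)^{2}$)
$s{\left(-311 \right)} - -327821 = \left(17 - 311 + 8 \left(-311\right)^{2} \left(6 - 311\right)^{2}\right) - -327821 = \left(17 - 311 + 8 \cdot 96721 \left(-305\right)^{2}\right) + 327821 = \left(17 - 311 + 8 \cdot 96721 \cdot 93025\right) + 327821 = \left(17 - 311 + 71979768200\right) + 327821 = 71979767906 + 327821 = 71980095727$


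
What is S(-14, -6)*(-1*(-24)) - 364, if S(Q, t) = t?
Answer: -508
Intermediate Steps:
S(-14, -6)*(-1*(-24)) - 364 = -(-6)*(-24) - 364 = -6*24 - 364 = -144 - 364 = -508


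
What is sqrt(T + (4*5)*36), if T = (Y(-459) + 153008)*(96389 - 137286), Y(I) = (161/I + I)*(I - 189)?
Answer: 4*I*sqrt(332908846661)/17 ≈ 1.3576e+5*I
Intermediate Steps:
Y(I) = (-189 + I)*(I + 161/I) (Y(I) = (I + 161/I)*(-189 + I) = (-189 + I)*(I + 161/I))
T = -313325985568/17 (T = ((161 + (-459)**2 - 30429/(-459) - 189*(-459)) + 153008)*(96389 - 137286) = ((161 + 210681 - 30429*(-1/459) + 86751) + 153008)*(-40897) = ((161 + 210681 + 1127/17 + 86751) + 153008)*(-40897) = (5060208/17 + 153008)*(-40897) = (7661344/17)*(-40897) = -313325985568/17 ≈ -1.8431e+10)
sqrt(T + (4*5)*36) = sqrt(-313325985568/17 + (4*5)*36) = sqrt(-313325985568/17 + 20*36) = sqrt(-313325985568/17 + 720) = sqrt(-313325973328/17) = 4*I*sqrt(332908846661)/17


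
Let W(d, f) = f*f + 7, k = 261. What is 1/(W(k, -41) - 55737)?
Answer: -1/54049 ≈ -1.8502e-5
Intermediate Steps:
W(d, f) = 7 + f² (W(d, f) = f² + 7 = 7 + f²)
1/(W(k, -41) - 55737) = 1/((7 + (-41)²) - 55737) = 1/((7 + 1681) - 55737) = 1/(1688 - 55737) = 1/(-54049) = -1/54049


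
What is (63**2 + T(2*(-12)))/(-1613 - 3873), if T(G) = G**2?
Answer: -4545/5486 ≈ -0.82847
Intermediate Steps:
(63**2 + T(2*(-12)))/(-1613 - 3873) = (63**2 + (2*(-12))**2)/(-1613 - 3873) = (3969 + (-24)**2)/(-5486) = (3969 + 576)*(-1/5486) = 4545*(-1/5486) = -4545/5486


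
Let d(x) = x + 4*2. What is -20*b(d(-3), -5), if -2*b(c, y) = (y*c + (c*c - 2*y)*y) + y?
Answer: -2050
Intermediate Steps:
d(x) = 8 + x (d(x) = x + 8 = 8 + x)
b(c, y) = -y/2 - c*y/2 - y*(c² - 2*y)/2 (b(c, y) = -((y*c + (c*c - 2*y)*y) + y)/2 = -((c*y + (c² - 2*y)*y) + y)/2 = -((c*y + y*(c² - 2*y)) + y)/2 = -(y + c*y + y*(c² - 2*y))/2 = -y/2 - c*y/2 - y*(c² - 2*y)/2)
-20*b(d(-3), -5) = -10*(-5)*(-1 - (8 - 3) - (8 - 3)² + 2*(-5)) = -10*(-5)*(-1 - 1*5 - 1*5² - 10) = -10*(-5)*(-1 - 5 - 1*25 - 10) = -10*(-5)*(-1 - 5 - 25 - 10) = -10*(-5)*(-41) = -20*205/2 = -2050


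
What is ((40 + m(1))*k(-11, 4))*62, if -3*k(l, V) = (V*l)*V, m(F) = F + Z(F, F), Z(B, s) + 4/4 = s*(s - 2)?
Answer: 141856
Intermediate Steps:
Z(B, s) = -1 + s*(-2 + s) (Z(B, s) = -1 + s*(s - 2) = -1 + s*(-2 + s))
m(F) = -1 + F² - F (m(F) = F + (-1 + F² - 2*F) = -1 + F² - F)
k(l, V) = -l*V²/3 (k(l, V) = -V*l*V/3 = -l*V²/3)
((40 + m(1))*k(-11, 4))*62 = ((40 + (-1 + 1² - 1*1))*(-⅓*(-11)*4²))*62 = ((40 + (-1 + 1 - 1))*(-⅓*(-11)*16))*62 = ((40 - 1)*(176/3))*62 = (39*(176/3))*62 = 2288*62 = 141856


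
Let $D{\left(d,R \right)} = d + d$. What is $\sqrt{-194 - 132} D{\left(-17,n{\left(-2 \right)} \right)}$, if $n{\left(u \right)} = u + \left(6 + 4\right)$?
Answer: $- 34 i \sqrt{326} \approx - 613.89 i$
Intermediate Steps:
$n{\left(u \right)} = 10 + u$ ($n{\left(u \right)} = u + 10 = 10 + u$)
$D{\left(d,R \right)} = 2 d$
$\sqrt{-194 - 132} D{\left(-17,n{\left(-2 \right)} \right)} = \sqrt{-194 - 132} \cdot 2 \left(-17\right) = \sqrt{-326} \left(-34\right) = i \sqrt{326} \left(-34\right) = - 34 i \sqrt{326}$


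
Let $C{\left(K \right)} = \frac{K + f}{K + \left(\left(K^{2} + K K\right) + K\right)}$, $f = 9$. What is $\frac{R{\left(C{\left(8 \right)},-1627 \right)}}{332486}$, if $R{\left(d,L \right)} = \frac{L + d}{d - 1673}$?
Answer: $\frac{234271}{80094214970} \approx 2.9249 \cdot 10^{-6}$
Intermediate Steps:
$C{\left(K \right)} = \frac{9 + K}{2 K + 2 K^{2}}$ ($C{\left(K \right)} = \frac{K + 9}{K + \left(\left(K^{2} + K K\right) + K\right)} = \frac{9 + K}{K + \left(\left(K^{2} + K^{2}\right) + K\right)} = \frac{9 + K}{K + \left(2 K^{2} + K\right)} = \frac{9 + K}{K + \left(K + 2 K^{2}\right)} = \frac{9 + K}{2 K + 2 K^{2}}$)
$R{\left(d,L \right)} = \frac{L + d}{-1673 + d}$
$\frac{R{\left(C{\left(8 \right)},-1627 \right)}}{332486} = \frac{\frac{1}{-1673 + \frac{9 + 8}{2 \cdot 8 \left(1 + 8\right)}} \left(-1627 + \frac{9 + 8}{2 \cdot 8 \left(1 + 8\right)}\right)}{332486} = \frac{-1627 + \frac{1}{2} \cdot \frac{1}{8} \cdot \frac{1}{9} \cdot 17}{-1673 + \frac{1}{2} \cdot \frac{1}{8} \cdot \frac{1}{9} \cdot 17} \cdot \frac{1}{332486} = \frac{-1627 + \frac{17}{144}}{-1673 + \frac{17}{144}} \cdot \frac{1}{332486} = \frac{1}{- \frac{240895}{144}} \left(- \frac{234271}{144}\right) \frac{1}{332486} = \left(- \frac{144}{240895}\right) \left(- \frac{234271}{144}\right) \frac{1}{332486} = \frac{234271}{240895} \cdot \frac{1}{332486} = \frac{234271}{80094214970}$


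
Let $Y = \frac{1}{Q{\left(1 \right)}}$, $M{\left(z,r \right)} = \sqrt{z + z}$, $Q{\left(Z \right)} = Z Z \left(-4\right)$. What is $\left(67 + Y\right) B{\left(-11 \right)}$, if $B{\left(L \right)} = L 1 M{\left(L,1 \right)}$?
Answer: $- \frac{2937 i \sqrt{22}}{4} \approx - 3443.9 i$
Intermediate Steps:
$Q{\left(Z \right)} = - 4 Z^{2}$ ($Q{\left(Z \right)} = Z^{2} \left(-4\right) = - 4 Z^{2}$)
$M{\left(z,r \right)} = \sqrt{2} \sqrt{z}$ ($M{\left(z,r \right)} = \sqrt{2 z} = \sqrt{2} \sqrt{z}$)
$B{\left(L \right)} = \sqrt{2} L^{\frac{3}{2}}$ ($B{\left(L \right)} = L 1 \sqrt{2} \sqrt{L} = L \sqrt{2} \sqrt{L} = \sqrt{2} L^{\frac{3}{2}}$)
$Y = - \frac{1}{4}$ ($Y = \frac{1}{\left(-4\right) 1^{2}} = \frac{1}{\left(-4\right) 1} = \frac{1}{-4} = - \frac{1}{4} \approx -0.25$)
$\left(67 + Y\right) B{\left(-11 \right)} = \left(67 - \frac{1}{4}\right) \sqrt{2} \left(-11\right)^{\frac{3}{2}} = \frac{267 \sqrt{2} \left(- 11 i \sqrt{11}\right)}{4} = \frac{267 \left(- 11 i \sqrt{22}\right)}{4} = - \frac{2937 i \sqrt{22}}{4}$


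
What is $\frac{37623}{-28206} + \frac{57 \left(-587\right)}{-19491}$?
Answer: $\frac{23381629}{61084794} \approx 0.38277$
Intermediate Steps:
$\frac{37623}{-28206} + \frac{57 \left(-587\right)}{-19491} = 37623 \left(- \frac{1}{28206}\right) - - \frac{11153}{6497} = - \frac{12541}{9402} + \frac{11153}{6497} = \frac{23381629}{61084794}$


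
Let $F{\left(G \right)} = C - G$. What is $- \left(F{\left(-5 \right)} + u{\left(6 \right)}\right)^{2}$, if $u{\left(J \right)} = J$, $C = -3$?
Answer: $-64$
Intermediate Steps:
$F{\left(G \right)} = -3 - G$
$- \left(F{\left(-5 \right)} + u{\left(6 \right)}\right)^{2} = - \left(\left(-3 - -5\right) + 6\right)^{2} = - \left(\left(-3 + 5\right) + 6\right)^{2} = - \left(2 + 6\right)^{2} = - 8^{2} = \left(-1\right) 64 = -64$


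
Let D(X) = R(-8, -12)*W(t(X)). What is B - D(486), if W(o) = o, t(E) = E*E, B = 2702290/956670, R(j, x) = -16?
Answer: 361538873941/95667 ≈ 3.7791e+6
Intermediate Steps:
B = 270229/95667 (B = 2702290*(1/956670) = 270229/95667 ≈ 2.8247)
t(E) = E²
D(X) = -16*X²
B - D(486) = 270229/95667 - (-16)*486² = 270229/95667 - (-16)*236196 = 270229/95667 - 1*(-3779136) = 270229/95667 + 3779136 = 361538873941/95667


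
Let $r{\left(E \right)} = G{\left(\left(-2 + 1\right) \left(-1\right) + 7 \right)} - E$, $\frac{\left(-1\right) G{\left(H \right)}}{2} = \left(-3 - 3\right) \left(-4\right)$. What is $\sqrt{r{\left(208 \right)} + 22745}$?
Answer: $\sqrt{22489} \approx 149.96$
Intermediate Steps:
$G{\left(H \right)} = -48$ ($G{\left(H \right)} = - 2 \left(-3 - 3\right) \left(-4\right) = - 2 \left(\left(-6\right) \left(-4\right)\right) = \left(-2\right) 24 = -48$)
$r{\left(E \right)} = -48 - E$
$\sqrt{r{\left(208 \right)} + 22745} = \sqrt{\left(-48 - 208\right) + 22745} = \sqrt{-256 + 22745} = \sqrt{22489}$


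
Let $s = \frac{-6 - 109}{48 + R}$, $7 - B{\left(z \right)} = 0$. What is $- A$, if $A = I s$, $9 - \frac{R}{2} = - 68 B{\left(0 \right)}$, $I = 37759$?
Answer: $\frac{4342285}{1018} \approx 4265.5$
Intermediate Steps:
$B{\left(z \right)} = 7$ ($B{\left(z \right)} = 7 - 0 = 7 + 0 = 7$)
$R = 970$ ($R = 18 - 2 \left(\left(-68\right) 7\right) = 18 - -952 = 18 + 952 = 970$)
$s = - \frac{115}{1018}$ ($s = \frac{-6 - 109}{48 + 970} = - \frac{115}{1018} \approx -0.11297$)
$A = - \frac{4342285}{1018}$ ($A = 37759 \left(- \frac{115}{1018}\right) = - \frac{4342285}{1018} \approx -4265.5$)
$- A = \left(-1\right) \left(- \frac{4342285}{1018}\right) = \frac{4342285}{1018}$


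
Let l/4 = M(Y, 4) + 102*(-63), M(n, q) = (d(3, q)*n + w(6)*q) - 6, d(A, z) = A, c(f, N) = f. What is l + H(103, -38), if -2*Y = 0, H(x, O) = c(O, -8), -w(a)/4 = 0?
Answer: -25766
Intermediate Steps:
w(a) = 0 (w(a) = -4*0 = 0)
H(x, O) = O
Y = 0 (Y = -1/2*0 = 0)
M(n, q) = -6 + 3*n (M(n, q) = (3*n + 0*q) - 6 = (3*n + 0) - 6 = 3*n - 6 = -6 + 3*n)
l = -25728 (l = 4*((-6 + 3*0) + 102*(-63)) = 4*((-6 + 0) - 6426) = 4*(-6 - 6426) = 4*(-6432) = -25728)
l + H(103, -38) = -25728 - 38 = -25766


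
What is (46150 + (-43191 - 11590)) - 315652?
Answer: -324283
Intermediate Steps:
(46150 + (-43191 - 11590)) - 315652 = (46150 - 54781) - 315652 = -8631 - 315652 = -324283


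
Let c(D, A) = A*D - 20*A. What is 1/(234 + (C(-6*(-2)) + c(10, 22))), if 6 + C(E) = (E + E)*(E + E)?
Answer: 1/584 ≈ 0.0017123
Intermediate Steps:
c(D, A) = -20*A + A*D
C(E) = -6 + 4*E² (C(E) = -6 + (E + E)*(E + E) = -6 + (2*E)*(2*E) = -6 + 4*E²)
1/(234 + (C(-6*(-2)) + c(10, 22))) = 1/(234 + ((-6 + 4*(-6*(-2))²) + 22*(-20 + 10))) = 1/(234 + ((-6 + 4*12²) + 22*(-10))) = 1/(234 + ((-6 + 4*144) - 220)) = 1/(234 + ((-6 + 576) - 220)) = 1/(234 + (570 - 220)) = 1/(234 + 350) = 1/584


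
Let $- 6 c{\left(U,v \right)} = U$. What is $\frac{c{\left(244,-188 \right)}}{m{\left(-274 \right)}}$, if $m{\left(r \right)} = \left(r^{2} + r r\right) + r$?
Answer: $- \frac{61}{224817} \approx -0.00027133$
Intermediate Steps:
$c{\left(U,v \right)} = - \frac{U}{6}$
$m{\left(r \right)} = r + 2 r^{2}$ ($m{\left(r \right)} = \left(r^{2} + r^{2}\right) + r = 2 r^{2} + r = r + 2 r^{2}$)
$\frac{c{\left(244,-188 \right)}}{m{\left(-274 \right)}} = \frac{\left(- \frac{1}{6}\right) 244}{\left(-274\right) \left(1 + 2 \left(-274\right)\right)} = - \frac{122}{3 \left(- 274 \left(1 - 548\right)\right)} = - \frac{122}{3 \left(\left(-274\right) \left(-547\right)\right)} = - \frac{122}{3 \cdot 149878} = \left(- \frac{122}{3}\right) \frac{1}{149878} = - \frac{61}{224817}$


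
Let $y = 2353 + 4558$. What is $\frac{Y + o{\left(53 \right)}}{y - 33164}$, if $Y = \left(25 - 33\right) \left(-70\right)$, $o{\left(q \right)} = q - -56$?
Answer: $- \frac{223}{8751} \approx -0.025483$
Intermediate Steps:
$o{\left(q \right)} = 56 + q$ ($o{\left(q \right)} = q + 56 = 56 + q$)
$Y = 560$ ($Y = \left(-8\right) \left(-70\right) = 560$)
$y = 6911$
$\frac{Y + o{\left(53 \right)}}{y - 33164} = \frac{560 + \left(56 + 53\right)}{6911 - 33164} = \frac{560 + 109}{-26253} = 669 \left(- \frac{1}{26253}\right) = - \frac{223}{8751}$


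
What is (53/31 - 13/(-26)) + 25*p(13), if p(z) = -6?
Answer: -9163/62 ≈ -147.79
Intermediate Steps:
(53/31 - 13/(-26)) + 25*p(13) = (53/31 - 13/(-26)) + 25*(-6) = (53*(1/31) - 13*(-1/26)) - 150 = (53/31 + 1/2) - 150 = 137/62 - 150 = -9163/62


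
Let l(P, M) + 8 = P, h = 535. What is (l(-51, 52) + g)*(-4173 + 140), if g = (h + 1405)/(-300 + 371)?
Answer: 9070217/71 ≈ 1.2775e+5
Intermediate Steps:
l(P, M) = -8 + P
g = 1940/71 (g = (535 + 1405)/(-300 + 371) = 1940/71 ≈ 27.324)
(l(-51, 52) + g)*(-4173 + 140) = ((-8 - 51) + 1940/71)*(-4173 + 140) = (-59 + 1940/71)*(-4033) = -2249/71*(-4033) = 9070217/71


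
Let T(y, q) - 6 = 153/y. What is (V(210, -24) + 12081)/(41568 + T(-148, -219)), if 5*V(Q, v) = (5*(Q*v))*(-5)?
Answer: 1839196/2050933 ≈ 0.89676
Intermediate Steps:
T(y, q) = 6 + 153/y
V(Q, v) = -5*Q*v (V(Q, v) = ((5*(Q*v))*(-5))/5 = ((5*Q*v)*(-5))/5 = (-25*Q*v)/5 = -5*Q*v)
(V(210, -24) + 12081)/(41568 + T(-148, -219)) = (-5*210*(-24) + 12081)/(41568 + (6 + 153/(-148))) = (25200 + 12081)/(41568 + (6 + 153*(-1/148))) = 37281/(41568 + (6 - 153/148)) = 37281/(41568 + 735/148) = 37281/(6152799/148) = 37281*(148/6152799) = 1839196/2050933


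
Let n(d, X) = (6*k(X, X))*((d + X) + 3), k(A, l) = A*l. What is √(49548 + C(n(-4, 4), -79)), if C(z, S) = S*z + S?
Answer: √26717 ≈ 163.45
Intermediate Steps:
n(d, X) = 6*X²*(3 + X + d) (n(d, X) = (6*(X*X))*((d + X) + 3) = (6*X²)*((X + d) + 3) = (6*X²)*(3 + X + d) = 6*X²*(3 + X + d))
C(z, S) = S + S*z
√(49548 + C(n(-4, 4), -79)) = √(49548 - 79*(1 + 6*4²*(3 + 4 - 4))) = √(49548 - 79*(1 + 6*16*3)) = √(49548 - 79*(1 + 288)) = √(49548 - 79*289) = √(49548 - 22831) = √26717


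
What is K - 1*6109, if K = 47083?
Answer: 40974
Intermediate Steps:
K - 1*6109 = 47083 - 1*6109 = 47083 - 6109 = 40974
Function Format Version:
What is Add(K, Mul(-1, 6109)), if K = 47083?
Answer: 40974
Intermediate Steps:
Add(K, Mul(-1, 6109)) = Add(47083, Mul(-1, 6109)) = Add(47083, -6109) = 40974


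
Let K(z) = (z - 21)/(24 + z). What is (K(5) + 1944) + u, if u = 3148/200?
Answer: 2840823/1450 ≈ 1959.2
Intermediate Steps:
K(z) = (-21 + z)/(24 + z)
u = 787/50 (u = 3148*(1/200) = 787/50 ≈ 15.740)
(K(5) + 1944) + u = ((-21 + 5)/(24 + 5) + 1944) + 787/50 = (-16/29 + 1944) + 787/50 = 56360/29 + 787/50 = 2840823/1450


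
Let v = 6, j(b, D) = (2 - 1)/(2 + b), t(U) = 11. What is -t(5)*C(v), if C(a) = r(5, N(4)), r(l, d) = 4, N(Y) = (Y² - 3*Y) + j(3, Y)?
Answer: -44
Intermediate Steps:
j(b, D) = 1/(2 + b)
N(Y) = ⅕ + Y² - 3*Y (N(Y) = (Y² - 3*Y) + 1/(2 + 3) = (Y² - 3*Y) + 1/5 = (Y² - 3*Y) + ⅕ = ⅕ + Y² - 3*Y)
C(a) = 4
-t(5)*C(v) = -11*4 = -1*44 = -44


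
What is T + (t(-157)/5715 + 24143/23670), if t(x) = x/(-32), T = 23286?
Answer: 1120046087707/48097440 ≈ 23287.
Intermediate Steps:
t(x) = -x/32 (t(x) = x*(-1/32) = -x/32)
T + (t(-157)/5715 + 24143/23670) = 23286 + (-1/32*(-157)/5715 + 24143/23670) = 23286 + ((157/32)*(1/5715) + 24143*(1/23670)) = 23286 + (157/182880 + 24143/23670) = 23286 + 49099867/48097440 = 1120046087707/48097440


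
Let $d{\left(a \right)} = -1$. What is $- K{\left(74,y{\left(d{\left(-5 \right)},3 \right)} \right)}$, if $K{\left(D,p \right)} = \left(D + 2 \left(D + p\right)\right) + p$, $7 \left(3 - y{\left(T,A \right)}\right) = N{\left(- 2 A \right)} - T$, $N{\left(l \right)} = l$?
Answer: $- \frac{1632}{7} \approx -233.14$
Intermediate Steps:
$y{\left(T,A \right)} = 3 + \frac{T}{7} + \frac{2 A}{7}$ ($y{\left(T,A \right)} = 3 - \frac{- 2 A - T}{7} = 3 - \frac{- T - 2 A}{7} = 3 + \left(\frac{T}{7} + \frac{2 A}{7}\right) = 3 + \frac{T}{7} + \frac{2 A}{7}$)
$K{\left(D,p \right)} = 3 D + 3 p$ ($K{\left(D,p \right)} = \left(D + \left(2 D + 2 p\right)\right) + p = \left(2 p + 3 D\right) + p = 3 D + 3 p$)
$- K{\left(74,y{\left(d{\left(-5 \right)},3 \right)} \right)} = - (3 \cdot 74 + 3 \left(3 + \frac{1}{7} \left(-1\right) + \frac{2}{7} \cdot 3\right)) = - (222 + 3 \left(3 - \frac{1}{7} + \frac{6}{7}\right)) = - (222 + 3 \cdot \frac{26}{7}) = - (222 + \frac{78}{7}) = \left(-1\right) \frac{1632}{7} = - \frac{1632}{7}$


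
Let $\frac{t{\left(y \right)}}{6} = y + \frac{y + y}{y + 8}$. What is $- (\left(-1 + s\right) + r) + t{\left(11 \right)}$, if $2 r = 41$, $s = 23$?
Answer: $\frac{1157}{38} \approx 30.447$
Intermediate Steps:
$r = \frac{41}{2}$ ($r = \frac{1}{2} \cdot 41 = \frac{41}{2} \approx 20.5$)
$t{\left(y \right)} = 6 y + \frac{12 y}{8 + y}$ ($t{\left(y \right)} = 6 \left(y + \frac{y + y}{y + 8}\right) = 6 \left(y + \frac{2 y}{8 + y}\right) = 6 y + \frac{12 y}{8 + y}$)
$- (\left(-1 + s\right) + r) + t{\left(11 \right)} = - (\left(-1 + 23\right) + \frac{41}{2}) + 6 \cdot 11 \frac{1}{8 + 11} \left(10 + 11\right) = - (22 + \frac{41}{2}) + 6 \cdot 11 \cdot \frac{1}{19} \cdot 21 = \left(-1\right) \frac{85}{2} + 6 \cdot 11 \cdot \frac{1}{19} \cdot 21 = - \frac{85}{2} + \frac{1386}{19} = \frac{1157}{38}$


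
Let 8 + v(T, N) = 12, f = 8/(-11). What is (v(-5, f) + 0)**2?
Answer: 16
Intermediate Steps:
f = -8/11 (f = 8*(-1/11) = -8/11 ≈ -0.72727)
v(T, N) = 4 (v(T, N) = -8 + 12 = 4)
(v(-5, f) + 0)**2 = (4 + 0)**2 = 4**2 = 16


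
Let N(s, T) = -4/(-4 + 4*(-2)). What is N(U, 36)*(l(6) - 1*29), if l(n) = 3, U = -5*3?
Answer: -26/3 ≈ -8.6667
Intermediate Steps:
U = -15
N(s, T) = ⅓ (N(s, T) = -4/(-4 - 8) = -4/(-12) = -4*(-1/12) = ⅓)
N(U, 36)*(l(6) - 1*29) = (3 - 1*29)/3 = (3 - 29)/3 = (⅓)*(-26) = -26/3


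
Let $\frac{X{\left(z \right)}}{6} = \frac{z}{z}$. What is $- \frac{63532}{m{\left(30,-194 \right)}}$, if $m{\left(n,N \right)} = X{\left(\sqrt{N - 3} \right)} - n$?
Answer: $\frac{15883}{6} \approx 2647.2$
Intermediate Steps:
$X{\left(z \right)} = 6$ ($X{\left(z \right)} = 6 \frac{z}{z} = 6 \cdot 1 = 6$)
$m{\left(n,N \right)} = 6 - n$
$- \frac{63532}{m{\left(30,-194 \right)}} = - \frac{63532}{6 - 30} = - \frac{63532}{-24} = \left(-63532\right) \left(- \frac{1}{24}\right) = \frac{15883}{6}$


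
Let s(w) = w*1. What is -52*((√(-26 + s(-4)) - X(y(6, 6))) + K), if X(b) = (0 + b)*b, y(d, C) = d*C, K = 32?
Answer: 65728 - 52*I*√30 ≈ 65728.0 - 284.82*I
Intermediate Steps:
s(w) = w
y(d, C) = C*d
X(b) = b² (X(b) = b*b = b²)
-52*((√(-26 + s(-4)) - X(y(6, 6))) + K) = -52*((√(-26 - 4) - (6*6)²) + 32) = -52*((√(-30) - 1*36²) + 32) = -52*((I*√30 - 1*1296) + 32) = -52*((I*√30 - 1296) + 32) = -52*((-1296 + I*√30) + 32) = -52*(-1264 + I*√30) = 65728 - 52*I*√30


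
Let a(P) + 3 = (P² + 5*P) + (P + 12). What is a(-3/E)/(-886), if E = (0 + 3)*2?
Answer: -25/3544 ≈ -0.0070542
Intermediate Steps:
E = 6 (E = 3*2 = 6)
a(P) = 9 + P² + 6*P (a(P) = -3 + ((P² + 5*P) + (P + 12)) = -3 + ((P² + 5*P) + (12 + P)) = -3 + (12 + P² + 6*P) = 9 + P² + 6*P)
a(-3/E)/(-886) = (9 + (-3/6)² + 6*(-3/6))/(-886) = (9 + (-3*⅙)² + 6*(-3*⅙))*(-1/886) = (9 + (-½)² + 6*(-½))*(-1/886) = (9 + ¼ - 3)*(-1/886) = (25/4)*(-1/886) = -25/3544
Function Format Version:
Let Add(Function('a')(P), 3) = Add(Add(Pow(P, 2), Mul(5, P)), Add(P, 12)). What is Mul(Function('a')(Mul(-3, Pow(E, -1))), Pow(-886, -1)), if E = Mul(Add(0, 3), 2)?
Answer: Rational(-25, 3544) ≈ -0.0070542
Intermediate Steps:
E = 6 (E = Mul(3, 2) = 6)
Function('a')(P) = Add(9, Pow(P, 2), Mul(6, P)) (Function('a')(P) = Add(-3, Add(Add(Pow(P, 2), Mul(5, P)), Add(P, 12))) = Add(-3, Add(Add(Pow(P, 2), Mul(5, P)), Add(12, P))) = Add(-3, Add(12, Pow(P, 2), Mul(6, P))) = Add(9, Pow(P, 2), Mul(6, P)))
Mul(Function('a')(Mul(-3, Pow(E, -1))), Pow(-886, -1)) = Mul(Add(9, Pow(Mul(-3, Pow(6, -1)), 2), Mul(6, Mul(-3, Pow(6, -1)))), Pow(-886, -1)) = Mul(Add(9, Pow(Mul(-3, Rational(1, 6)), 2), Mul(6, Mul(-3, Rational(1, 6)))), Rational(-1, 886)) = Mul(Add(9, Pow(Rational(-1, 2), 2), Mul(6, Rational(-1, 2))), Rational(-1, 886)) = Mul(Add(9, Rational(1, 4), -3), Rational(-1, 886)) = Mul(Rational(25, 4), Rational(-1, 886)) = Rational(-25, 3544)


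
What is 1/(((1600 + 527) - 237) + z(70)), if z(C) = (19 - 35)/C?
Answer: 35/66142 ≈ 0.00052916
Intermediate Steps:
z(C) = -16/C
1/(((1600 + 527) - 237) + z(70)) = 1/(((1600 + 527) - 237) - 16/70) = 1/((2127 - 237) - 16*1/70) = 1/(1890 - 8/35) = 1/(66142/35) = 35/66142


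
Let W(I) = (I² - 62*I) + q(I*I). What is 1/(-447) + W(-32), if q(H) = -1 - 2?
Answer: 1343234/447 ≈ 3005.0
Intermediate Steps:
q(H) = -3
W(I) = -3 + I² - 62*I (W(I) = (I² - 62*I) - 3 = -3 + I² - 62*I)
1/(-447) + W(-32) = 1/(-447) + (-3 + (-32)² - 62*(-32)) = -1/447 + (-3 + 1024 + 1984) = -1/447 + 3005 = 1343234/447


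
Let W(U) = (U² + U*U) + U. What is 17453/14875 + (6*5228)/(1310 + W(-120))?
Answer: 99001447/44610125 ≈ 2.2193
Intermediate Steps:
W(U) = U + 2*U² (W(U) = (U² + U²) + U = 2*U² + U = U + 2*U²)
17453/14875 + (6*5228)/(1310 + W(-120)) = 17453/14875 + (6*5228)/(1310 - 120*(1 + 2*(-120))) = 17453*(1/14875) + 31368/(1310 - 120*(1 - 240)) = 17453/14875 + 31368/(1310 - 120*(-239)) = 17453/14875 + 31368/(1310 + 28680) = 17453/14875 + 31368/29990 = 17453/14875 + 31368*(1/29990) = 17453/14875 + 15684/14995 = 99001447/44610125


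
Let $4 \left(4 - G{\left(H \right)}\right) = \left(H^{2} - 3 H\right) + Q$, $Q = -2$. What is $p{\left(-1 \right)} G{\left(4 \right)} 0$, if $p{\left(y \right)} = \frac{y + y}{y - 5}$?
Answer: $0$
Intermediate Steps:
$p{\left(y \right)} = \frac{2 y}{-5 + y}$
$G{\left(H \right)} = \frac{9}{2} - \frac{H^{2}}{4} + \frac{3 H}{4}$ ($G{\left(H \right)} = 4 - \frac{\left(H^{2} - 3 H\right) - 2}{4} = 4 - \frac{-2 + H^{2} - 3 H}{4} = 4 + \left(\frac{1}{2} - \frac{H^{2}}{4} + \frac{3 H}{4}\right) = \frac{9}{2} - \frac{H^{2}}{4} + \frac{3 H}{4}$)
$p{\left(-1 \right)} G{\left(4 \right)} 0 = 2 \left(-1\right) \frac{1}{-5 - 1} \left(\frac{9}{2} - \frac{4^{2}}{4} + \frac{3}{4} \cdot 4\right) 0 = 2 \left(-1\right) \frac{1}{-6} \left(\frac{9}{2} - 4 + 3\right) 0 = 2 \left(-1\right) \left(- \frac{1}{6}\right) \left(\frac{9}{2} - 4 + 3\right) 0 = \frac{1}{3} \cdot \frac{7}{2} \cdot 0 = \frac{7}{6} \cdot 0 = 0$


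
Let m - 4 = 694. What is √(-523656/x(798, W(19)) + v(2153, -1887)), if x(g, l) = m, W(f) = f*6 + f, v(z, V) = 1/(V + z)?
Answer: I*√6465507387766/92834 ≈ 27.39*I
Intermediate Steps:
m = 698 (m = 4 + 694 = 698)
W(f) = 7*f (W(f) = 6*f + f = 7*f)
x(g, l) = 698
√(-523656/x(798, W(19)) + v(2153, -1887)) = √(-523656/698 + 1/(-1887 + 2153)) = √(-523656*1/698 + 1/266) = √(-261828/349 + 1/266) = √(-69645899/92834) = I*√6465507387766/92834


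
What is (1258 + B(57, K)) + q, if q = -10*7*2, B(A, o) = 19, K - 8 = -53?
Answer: 1137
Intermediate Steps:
K = -45 (K = 8 - 53 = -45)
q = -140 (q = -70*2 = -140)
(1258 + B(57, K)) + q = (1258 + 19) - 140 = 1277 - 140 = 1137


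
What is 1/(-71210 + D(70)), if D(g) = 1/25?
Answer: -25/1780249 ≈ -1.4043e-5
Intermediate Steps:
D(g) = 1/25
1/(-71210 + D(70)) = 1/(-71210 + 1/25) = 1/(-1780249/25) = -25/1780249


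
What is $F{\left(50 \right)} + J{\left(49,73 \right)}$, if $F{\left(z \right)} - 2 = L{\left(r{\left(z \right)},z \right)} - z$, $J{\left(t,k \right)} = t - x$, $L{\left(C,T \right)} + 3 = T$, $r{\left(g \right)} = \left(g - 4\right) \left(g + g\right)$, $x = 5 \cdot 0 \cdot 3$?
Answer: $48$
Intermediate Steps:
$x = 0$ ($x = 0 \cdot 3 = 0$)
$r{\left(g \right)} = 2 g \left(-4 + g\right)$ ($r{\left(g \right)} = \left(-4 + g\right) 2 g = 2 g \left(-4 + g\right)$)
$L{\left(C,T \right)} = -3 + T$
$J{\left(t,k \right)} = t$ ($J{\left(t,k \right)} = t - 0 = t + 0 = t$)
$F{\left(z \right)} = -1$ ($F{\left(z \right)} = 2 + \left(\left(-3 + z\right) - z\right) = 2 - 3 = -1$)
$F{\left(50 \right)} + J{\left(49,73 \right)} = -1 + 49 = 48$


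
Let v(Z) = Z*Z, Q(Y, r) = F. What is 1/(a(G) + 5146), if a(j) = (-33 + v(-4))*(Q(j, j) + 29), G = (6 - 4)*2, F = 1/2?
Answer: 2/9289 ≈ 0.00021531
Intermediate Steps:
F = ½ ≈ 0.50000
G = 4 (G = 2*2 = 4)
Q(Y, r) = ½
v(Z) = Z²
a(j) = -1003/2 (a(j) = (-33 + (-4)²)*(½ + 29) = (-33 + 16)*(59/2) = -17*59/2 = -1003/2)
1/(a(G) + 5146) = 1/(-1003/2 + 5146) = 1/(9289/2) = 2/9289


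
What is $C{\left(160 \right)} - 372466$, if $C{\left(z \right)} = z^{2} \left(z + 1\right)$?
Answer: $3749134$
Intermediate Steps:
$C{\left(z \right)} = z^{2} \left(1 + z\right)$
$C{\left(160 \right)} - 372466 = 160^{2} \left(1 + 160\right) - 372466 = 25600 \cdot 161 - 372466 = 4121600 - 372466 = 3749134$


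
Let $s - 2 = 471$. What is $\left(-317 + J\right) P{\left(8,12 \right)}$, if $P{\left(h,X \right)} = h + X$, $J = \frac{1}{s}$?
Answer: $- \frac{2998800}{473} \approx -6340.0$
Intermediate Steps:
$s = 473$ ($s = 2 + 471 = 473$)
$J = \frac{1}{473} \approx 0.0021142$
$P{\left(h,X \right)} = X + h$
$\left(-317 + J\right) P{\left(8,12 \right)} = \left(-317 + \frac{1}{473}\right) \left(12 + 8\right) = \left(- \frac{149940}{473}\right) 20 = - \frac{2998800}{473}$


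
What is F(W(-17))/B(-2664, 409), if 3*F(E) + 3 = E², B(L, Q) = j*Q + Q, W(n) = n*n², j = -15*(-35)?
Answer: 12068783/322701 ≈ 37.399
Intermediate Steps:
j = 525
W(n) = n³
B(L, Q) = 526*Q (B(L, Q) = 525*Q + Q = 526*Q)
F(E) = -1 + E²/3
F(W(-17))/B(-2664, 409) = (-1 + ((-17)³)²/3)/((526*409)) = (-1 + (⅓)*(-4913)²)/215134 = (-1 + (⅓)*24137569)*(1/215134) = (-1 + 24137569/3)*(1/215134) = (24137566/3)*(1/215134) = 12068783/322701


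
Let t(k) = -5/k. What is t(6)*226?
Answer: -565/3 ≈ -188.33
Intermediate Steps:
t(6)*226 = -5/6*226 = -5*⅙*226 = -⅚*226 = -565/3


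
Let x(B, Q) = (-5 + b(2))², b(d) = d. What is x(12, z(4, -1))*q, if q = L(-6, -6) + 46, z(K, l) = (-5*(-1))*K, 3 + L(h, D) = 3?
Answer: 414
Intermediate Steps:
L(h, D) = 0 (L(h, D) = -3 + 3 = 0)
z(K, l) = 5*K (z(K, l) = (-1*(-5))*K = 5*K)
x(B, Q) = 9 (x(B, Q) = (-5 + 2)² = (-3)² = 9)
q = 46 (q = 0 + 46 = 46)
x(12, z(4, -1))*q = 9*46 = 414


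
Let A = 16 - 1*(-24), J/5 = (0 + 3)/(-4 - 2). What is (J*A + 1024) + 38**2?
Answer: 2368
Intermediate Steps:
J = -5/2 (J = 5*((0 + 3)/(-4 - 2)) = 5*(3/(-6)) = 5*(-1/6*3) = 5*(-1/2) = -5/2 ≈ -2.5000)
A = 40 (A = 16 + 24 = 40)
(J*A + 1024) + 38**2 = (-5/2*40 + 1024) + 38**2 = (-100 + 1024) + 1444 = 924 + 1444 = 2368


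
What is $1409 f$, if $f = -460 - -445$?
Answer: $-21135$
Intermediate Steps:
$f = -15$ ($f = -460 + \left(-387 + 832\right) = -460 + 445 = -15$)
$1409 f = 1409 \left(-15\right) = -21135$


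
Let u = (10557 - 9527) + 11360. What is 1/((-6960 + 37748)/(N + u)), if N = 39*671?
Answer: 38559/30788 ≈ 1.2524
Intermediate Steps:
N = 26169
u = 12390 (u = 1030 + 11360 = 12390)
1/((-6960 + 37748)/(N + u)) = 1/((-6960 + 37748)/(26169 + 12390)) = 1/(30788/38559) = 38559/30788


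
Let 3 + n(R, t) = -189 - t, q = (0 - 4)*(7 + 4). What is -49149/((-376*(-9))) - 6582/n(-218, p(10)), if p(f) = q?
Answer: 416651/13912 ≈ 29.949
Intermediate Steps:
q = -44 (q = -4*11 = -44)
p(f) = -44
n(R, t) = -192 - t (n(R, t) = -3 + (-189 - t) = -192 - t)
-49149/((-376*(-9))) - 6582/n(-218, p(10)) = -49149/((-376*(-9))) - 6582/(-192 - 1*(-44)) = -49149/3384 - 6582/(-192 + 44) = -49149*1/3384 - 6582/(-148) = -5461/376 - 6582*(-1/148) = -5461/376 + 3291/74 = 416651/13912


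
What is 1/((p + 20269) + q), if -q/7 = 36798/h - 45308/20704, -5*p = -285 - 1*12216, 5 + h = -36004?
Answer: 310637640/7079951190583 ≈ 4.3876e-5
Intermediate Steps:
h = -36009 (h = -5 - 36004 = -36009)
p = 12501/5 (p = -(-285 - 1*12216)/5 = -(-285 - 12216)/5 = -1/5*(-12501) = 12501/5 ≈ 2500.2)
q = 1396127579/62127528 (q = -7*(36798/(-36009) - 45308/20704) = -7*(36798*(-1/36009) - 45308*1/20704) = -7*(-12266/12003 - 11327/5176) = -7*(-199446797/62127528) = 1396127579/62127528 ≈ 22.472)
1/((p + 20269) + q) = 1/((12501/5 + 20269) + 1396127579/62127528) = 1/(113846/5 + 1396127579/62127528) = 1/(7079951190583/310637640) = 310637640/7079951190583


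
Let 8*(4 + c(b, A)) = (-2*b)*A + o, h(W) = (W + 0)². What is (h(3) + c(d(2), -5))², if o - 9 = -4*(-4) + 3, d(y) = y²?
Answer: 729/4 ≈ 182.25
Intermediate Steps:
h(W) = W²
o = 28 (o = 9 + (-4*(-4) + 3) = 9 + (16 + 3) = 9 + 19 = 28)
c(b, A) = -½ - A*b/4 (c(b, A) = -4 + ((-2*b)*A + 28)/8 = -4 + (-2*A*b + 28)/8 = -4 + (28 - 2*A*b)/8 = -4 + (7/2 - A*b/4) = -½ - A*b/4)
(h(3) + c(d(2), -5))² = (3² + (-½ - ¼*(-5)*2²))² = (9 + (-½ - ¼*(-5)*4))² = (9 + (-½ + 5))² = (9 + 9/2)² = (27/2)² = 729/4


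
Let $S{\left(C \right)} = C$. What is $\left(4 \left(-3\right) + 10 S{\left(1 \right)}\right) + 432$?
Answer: $430$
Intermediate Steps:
$\left(4 \left(-3\right) + 10 S{\left(1 \right)}\right) + 432 = \left(4 \left(-3\right) + 10 \cdot 1\right) + 432 = \left(-12 + 10\right) + 432 = -2 + 432 = 430$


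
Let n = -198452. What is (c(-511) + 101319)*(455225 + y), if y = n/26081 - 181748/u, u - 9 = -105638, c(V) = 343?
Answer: 11590278148330111810/250446359 ≈ 4.6279e+10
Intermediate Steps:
u = -105629 (u = 9 - 105638 = -105629)
y = -16222116720/2754909949 (y = -198452/26081 - 181748/(-105629) = -198452*1/26081 - 181748*(-1/105629) = -198452/26081 + 181748/105629 = -16222116720/2754909949 ≈ -5.8884)
(c(-511) + 101319)*(455225 + y) = (343 + 101319)*(455225 - 16222116720/2754909949) = 101662*(1254087659416805/2754909949) = 11590278148330111810/250446359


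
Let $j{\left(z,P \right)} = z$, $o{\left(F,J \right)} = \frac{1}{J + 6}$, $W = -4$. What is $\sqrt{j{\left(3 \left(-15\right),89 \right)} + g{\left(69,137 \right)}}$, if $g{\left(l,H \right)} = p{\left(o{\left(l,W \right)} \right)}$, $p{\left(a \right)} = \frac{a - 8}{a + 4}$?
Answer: $\frac{2 i \sqrt{105}}{3} \approx 6.8313 i$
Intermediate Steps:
$o{\left(F,J \right)} = \frac{1}{6 + J}$
$p{\left(a \right)} = \frac{-8 + a}{4 + a}$
$g{\left(l,H \right)} = - \frac{5}{3}$ ($g{\left(l,H \right)} = \frac{-8 + \frac{1}{6 - 4}}{4 + \frac{1}{6 - 4}} = \frac{-8 + \frac{1}{2}}{4 + \frac{1}{2}} = \frac{1}{\frac{9}{2}} \left(- \frac{15}{2}\right) = \frac{2}{9} \left(- \frac{15}{2}\right) = - \frac{5}{3}$)
$\sqrt{j{\left(3 \left(-15\right),89 \right)} + g{\left(69,137 \right)}} = \sqrt{3 \left(-15\right) - \frac{5}{3}} = \sqrt{-45 - \frac{5}{3}} = \sqrt{- \frac{140}{3}} = \frac{2 i \sqrt{105}}{3}$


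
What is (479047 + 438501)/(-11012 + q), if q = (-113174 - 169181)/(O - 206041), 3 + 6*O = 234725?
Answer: -459473171576/5513544079 ≈ -83.335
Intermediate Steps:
O = 117361/3 (O = -½ + (⅙)*234725 = -½ + 234725/6 = 117361/3 ≈ 39120.)
q = 847065/500762 (q = (-113174 - 169181)/(117361/3 - 206041) = -282355/(-500762/3) = -282355*(-3/500762) = 847065/500762 ≈ 1.6916)
(479047 + 438501)/(-11012 + q) = (479047 + 438501)/(-11012 + 847065/500762) = 917548/(-5513544079/500762) = 917548*(-500762/5513544079) = -459473171576/5513544079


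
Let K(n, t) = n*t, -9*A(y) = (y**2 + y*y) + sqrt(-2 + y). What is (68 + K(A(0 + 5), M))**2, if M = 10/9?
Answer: 25080364/6561 - 100160*sqrt(3)/6561 ≈ 3796.2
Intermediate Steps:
M = 10/9 (M = 10*(1/9) = 10/9 ≈ 1.1111)
A(y) = -2*y**2/9 - sqrt(-2 + y)/9 (A(y) = -((y**2 + y*y) + sqrt(-2 + y))/9 = -((y**2 + y**2) + sqrt(-2 + y))/9 = -(2*y**2 + sqrt(-2 + y))/9 = -(sqrt(-2 + y) + 2*y**2)/9 = -2*y**2/9 - sqrt(-2 + y)/9)
(68 + K(A(0 + 5), M))**2 = (68 + (-2*(0 + 5)**2/9 - sqrt(-2 + (0 + 5))/9)*(10/9))**2 = (68 + (-2/9*5**2 - sqrt(-2 + 5)/9)*(10/9))**2 = (68 + (-2/9*25 - sqrt(3)/9)*(10/9))**2 = (68 + (-50/9 - sqrt(3)/9)*(10/9))**2 = (68 + (-500/81 - 10*sqrt(3)/81))**2 = (5008/81 - 10*sqrt(3)/81)**2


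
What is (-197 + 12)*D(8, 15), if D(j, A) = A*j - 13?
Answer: -19795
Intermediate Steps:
D(j, A) = -13 + A*j
(-197 + 12)*D(8, 15) = (-197 + 12)*(-13 + 15*8) = -185*(-13 + 120) = -185*107 = -19795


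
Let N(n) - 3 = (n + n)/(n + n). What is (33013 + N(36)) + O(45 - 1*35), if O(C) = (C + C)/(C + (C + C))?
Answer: 99053/3 ≈ 33018.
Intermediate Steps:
O(C) = ⅔ (O(C) = (2*C)/(C + 2*C) = (2*C)/((3*C)) = (2*C)*(1/(3*C)) = ⅔)
N(n) = 4 (N(n) = 3 + (n + n)/(n + n) = 3 + (2*n)/((2*n)) = 3 + (2*n)*(1/(2*n)) = 3 + 1 = 4)
(33013 + N(36)) + O(45 - 1*35) = (33013 + 4) + ⅔ = 33017 + ⅔ = 99053/3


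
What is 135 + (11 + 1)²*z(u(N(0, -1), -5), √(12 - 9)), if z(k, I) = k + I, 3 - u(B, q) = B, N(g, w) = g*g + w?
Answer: 711 + 144*√3 ≈ 960.42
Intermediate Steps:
N(g, w) = w + g² (N(g, w) = g² + w = w + g²)
u(B, q) = 3 - B
z(k, I) = I + k
135 + (11 + 1)²*z(u(N(0, -1), -5), √(12 - 9)) = 135 + (11 + 1)²*(√(12 - 9) + (3 - (-1 + 0²))) = 135 + 12²*(√3 + (3 - (-1 + 0))) = 135 + 144*(√3 + (3 - 1*(-1))) = 135 + 144*(√3 + (3 + 1)) = 135 + 144*(√3 + 4) = 135 + 144*(4 + √3) = 135 + (576 + 144*√3) = 711 + 144*√3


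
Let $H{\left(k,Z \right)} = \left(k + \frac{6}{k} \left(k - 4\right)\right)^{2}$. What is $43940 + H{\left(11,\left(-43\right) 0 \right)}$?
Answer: $\frac{5343309}{121} \approx 44160.0$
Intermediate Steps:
$H{\left(k,Z \right)} = \left(k + \frac{6 \left(-4 + k\right)}{k}\right)^{2}$ ($H{\left(k,Z \right)} = \left(k + \frac{6}{k} \left(k - 4\right)\right)^{2} = \left(k + \frac{6}{k} \left(-4 + k\right)\right)^{2} = \left(k + \frac{6 \left(-4 + k\right)}{k}\right)^{2}$)
$43940 + H{\left(11,\left(-43\right) 0 \right)} = 43940 + \frac{\left(-24 + 11^{2} + 6 \cdot 11\right)^{2}}{121} = 43940 + \frac{\left(-24 + 121 + 66\right)^{2}}{121} = 43940 + \frac{163^{2}}{121} = 43940 + \frac{1}{121} \cdot 26569 = 43940 + \frac{26569}{121} = \frac{5343309}{121}$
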